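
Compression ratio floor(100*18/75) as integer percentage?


100*m/n = 100*18/75 ≈ 24.0.
floor = 24.

24


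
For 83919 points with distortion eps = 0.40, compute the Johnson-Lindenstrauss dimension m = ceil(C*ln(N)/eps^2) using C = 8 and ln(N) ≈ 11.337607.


ln(83919) ≈ 11.337607.
eps^2 = 0.40^2 = 0.16.
C*ln(N)/eps^2 ≈ 8*11.337607/0.16 ≈ 566.8804.
m = ceil(566.8804) = 567.

567


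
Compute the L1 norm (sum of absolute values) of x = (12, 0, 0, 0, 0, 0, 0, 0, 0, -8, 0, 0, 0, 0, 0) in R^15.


Non-zero entries: [(0, 12), (9, -8)]
Absolute values: [12, 8]
||x||_1 = sum = 20.

20


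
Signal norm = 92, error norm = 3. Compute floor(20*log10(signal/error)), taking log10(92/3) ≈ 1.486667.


||x||/||e|| = 92/3.
log10(92/3) ≈ 1.486667.
20*log10(||x||/||e||) ≈ 20*1.486667 = 29.73334.
floor(29.73334) = 29.

29


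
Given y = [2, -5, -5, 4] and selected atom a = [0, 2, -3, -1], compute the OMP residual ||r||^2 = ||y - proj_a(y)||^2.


a^T a = 14.
a^T y = 1.
coeff = 1/14 = 1/14.
||r||^2 = 979/14.

979/14


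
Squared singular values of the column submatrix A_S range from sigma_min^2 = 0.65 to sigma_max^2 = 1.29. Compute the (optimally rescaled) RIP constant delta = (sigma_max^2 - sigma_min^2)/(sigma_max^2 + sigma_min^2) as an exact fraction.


lambda_max - lambda_min = 1.29 - 0.65 = 0.64.
lambda_max + lambda_min = 1.29 + 0.65 = 1.94.
delta = 0.64/1.94 = 64/194 = 32/97.

32/97


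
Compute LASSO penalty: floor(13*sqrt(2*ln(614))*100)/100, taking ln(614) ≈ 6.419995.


ln(614) ≈ 6.419995.
2*ln(n) ≈ 12.83999.
sqrt(2*ln(n)) ≈ sqrt(12.83999) ≈ 3.583293.
lambda ≈ 13*3.583293 = 46.582809.
floor(lambda*100)/100 = 46.58.

46.58


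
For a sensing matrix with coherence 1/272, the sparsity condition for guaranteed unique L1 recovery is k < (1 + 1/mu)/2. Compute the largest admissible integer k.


1/mu = 272.
1 + 1/mu = 273.
(1 + 1/mu)/2 = 136.5 is not an integer, so k_max = floor(136.5) = 136.

136


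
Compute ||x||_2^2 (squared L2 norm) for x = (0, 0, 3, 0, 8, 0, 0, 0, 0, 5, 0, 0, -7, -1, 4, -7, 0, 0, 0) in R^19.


Non-zero entries: [(2, 3), (4, 8), (9, 5), (12, -7), (13, -1), (14, 4), (15, -7)]
Squares: [9, 64, 25, 49, 1, 16, 49]
||x||_2^2 = sum = 213.

213


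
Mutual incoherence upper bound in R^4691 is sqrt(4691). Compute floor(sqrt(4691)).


68^2 = 4624 <= 4691 < 4761 = 69^2, so 68 <= sqrt(4691) < 69.
floor(sqrt(4691)) = 68.

68


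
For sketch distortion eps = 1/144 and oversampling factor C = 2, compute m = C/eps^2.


1/eps = 144.
(1/eps)^2 = 20736.
m = 2*20736 = 41472.

41472


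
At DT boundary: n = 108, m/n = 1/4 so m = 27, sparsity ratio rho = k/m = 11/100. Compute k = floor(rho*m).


m = 1/4*108 = 27.
rho = 11/100.
rho*m = 11/100*27 = 2.97.
k = floor(2.97) = 2.

2


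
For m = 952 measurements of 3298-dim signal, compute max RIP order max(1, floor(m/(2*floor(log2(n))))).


floor(log2(3298)) = 11.
2*11 = 22.
m/(2*floor(log2(n))) = 952/22 ≈ 43.2727.
floor = 43.
k = max(1, 43) = 43.

43


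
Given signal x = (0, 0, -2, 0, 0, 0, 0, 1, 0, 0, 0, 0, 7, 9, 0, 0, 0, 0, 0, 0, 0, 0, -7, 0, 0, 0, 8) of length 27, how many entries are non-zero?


Non-zero positions: [2, 7, 12, 13, 22, 26].
Sparsity = 6.

6


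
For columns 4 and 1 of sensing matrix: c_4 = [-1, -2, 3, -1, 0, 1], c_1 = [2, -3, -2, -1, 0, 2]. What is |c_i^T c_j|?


Inner product: -1*2 + -2*-3 + 3*-2 + -1*-1 + 0*0 + 1*2
Products: [-2, 6, -6, 1, 0, 2]
Sum = 1.
|dot| = 1.

1


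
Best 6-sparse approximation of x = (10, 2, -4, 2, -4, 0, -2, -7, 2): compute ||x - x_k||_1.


Sorted |x_i| descending: [10, 7, 4, 4, 2, 2, 2, 2, 0]
Keep top 6: [10, 7, 4, 4, 2, 2]
Tail entries: [2, 2, 0]
L1 error = sum of tail = 4.

4


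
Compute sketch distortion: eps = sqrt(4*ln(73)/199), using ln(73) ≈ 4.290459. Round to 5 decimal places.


ln(73) ≈ 4.290459.
4*ln(N)/m ≈ 4*4.290459/199 ≈ 0.08624038.
eps = sqrt(0.08624038) ≈ 0.2936671 ≈ 0.29367.

0.29367


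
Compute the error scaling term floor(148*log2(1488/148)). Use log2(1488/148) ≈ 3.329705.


log2(n/k) = log2(1488/148) ≈ 3.329705.
k*log2(n/k) ≈ 148*3.329705 = 492.79634.
floor(492.79634) = 492.

492


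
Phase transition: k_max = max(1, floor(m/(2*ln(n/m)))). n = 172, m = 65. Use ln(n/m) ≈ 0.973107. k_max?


n/m = 172/65.
ln(n/m) ≈ 0.973107.
2*ln(n/m) ≈ 1.946214.
m/(2*ln(n/m)) ≈ 65/1.946214 ≈ 33.3982.
floor = 33.
k_max = max(1, 33) = 33.

33


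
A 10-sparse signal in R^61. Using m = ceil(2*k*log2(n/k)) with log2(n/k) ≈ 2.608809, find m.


log2(n/k) = log2(61/10) ≈ 2.608809.
2*k*log2(n/k) ≈ 2*10*2.608809 = 52.17618.
m = ceil(52.17618) = 53.

53


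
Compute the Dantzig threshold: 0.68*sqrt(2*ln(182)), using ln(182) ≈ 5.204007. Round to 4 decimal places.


ln(182) ≈ 5.204007.
2*ln(n) ≈ 10.408014.
sqrt(2*ln(n)) ≈ sqrt(10.408014) ≈ 3.226145.
threshold ≈ 0.68*3.226145 = 2.1937786 ≈ 2.1938.

2.1938


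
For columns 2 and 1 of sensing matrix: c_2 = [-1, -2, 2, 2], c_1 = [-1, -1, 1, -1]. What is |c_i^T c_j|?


Inner product: -1*-1 + -2*-1 + 2*1 + 2*-1
Products: [1, 2, 2, -2]
Sum = 3.
|dot| = 3.

3


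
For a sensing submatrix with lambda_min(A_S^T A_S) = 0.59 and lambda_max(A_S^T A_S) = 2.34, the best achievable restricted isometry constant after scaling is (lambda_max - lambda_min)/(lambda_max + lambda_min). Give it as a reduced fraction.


lambda_max - lambda_min = 2.34 - 0.59 = 1.75.
lambda_max + lambda_min = 2.34 + 0.59 = 2.93.
delta = 1.75/2.93 = 175/293.

175/293


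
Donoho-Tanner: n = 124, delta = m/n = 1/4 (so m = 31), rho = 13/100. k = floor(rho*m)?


m = 1/4*124 = 31.
rho = 13/100.
rho*m = 13/100*31 = 4.03.
k = floor(4.03) = 4.

4


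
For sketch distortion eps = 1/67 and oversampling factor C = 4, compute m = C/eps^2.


1/eps = 67.
(1/eps)^2 = 4489.
m = 4*4489 = 17956.

17956


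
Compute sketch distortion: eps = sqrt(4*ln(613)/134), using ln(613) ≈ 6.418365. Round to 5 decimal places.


ln(613) ≈ 6.418365.
4*ln(N)/m ≈ 4*6.418365/134 ≈ 0.19159299.
eps = sqrt(0.19159299) ≈ 0.4377134 ≈ 0.43771.

0.43771


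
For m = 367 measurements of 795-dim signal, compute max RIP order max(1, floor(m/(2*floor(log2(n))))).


floor(log2(795)) = 9.
2*9 = 18.
m/(2*floor(log2(n))) = 367/18 ≈ 20.3889.
floor = 20.
k = max(1, 20) = 20.

20


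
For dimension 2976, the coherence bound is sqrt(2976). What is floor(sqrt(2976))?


54^2 = 2916 <= 2976 < 3025 = 55^2, so 54 <= sqrt(2976) < 55.
floor(sqrt(2976)) = 54.

54


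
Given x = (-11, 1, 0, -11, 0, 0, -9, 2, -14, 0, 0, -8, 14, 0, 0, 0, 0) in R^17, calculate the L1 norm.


Non-zero entries: [(0, -11), (1, 1), (3, -11), (6, -9), (7, 2), (8, -14), (11, -8), (12, 14)]
Absolute values: [11, 1, 11, 9, 2, 14, 8, 14]
||x||_1 = sum = 70.

70


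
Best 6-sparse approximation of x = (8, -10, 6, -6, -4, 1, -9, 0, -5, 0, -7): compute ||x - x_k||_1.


Sorted |x_i| descending: [10, 9, 8, 7, 6, 6, 5, 4, 1, 0, 0]
Keep top 6: [10, 9, 8, 7, 6, 6]
Tail entries: [5, 4, 1, 0, 0]
L1 error = sum of tail = 10.

10


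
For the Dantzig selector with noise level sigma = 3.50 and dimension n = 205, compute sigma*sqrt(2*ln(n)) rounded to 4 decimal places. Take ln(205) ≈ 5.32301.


ln(205) ≈ 5.32301.
2*ln(n) ≈ 10.64602.
sqrt(2*ln(n)) ≈ sqrt(10.64602) ≈ 3.262824.
threshold ≈ 3.50*3.262824 = 11.419884 ≈ 11.4199.

11.4199


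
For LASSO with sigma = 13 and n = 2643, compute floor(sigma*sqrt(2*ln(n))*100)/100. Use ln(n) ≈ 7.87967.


ln(2643) ≈ 7.87967.
2*ln(n) ≈ 15.75934.
sqrt(2*ln(n)) ≈ sqrt(15.75934) ≈ 3.969804.
lambda ≈ 13*3.969804 = 51.607452.
floor(lambda*100)/100 = 51.60.

51.60


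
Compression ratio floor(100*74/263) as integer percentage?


100*m/n = 100*74/263 ≈ 28.1369.
floor = 28.

28


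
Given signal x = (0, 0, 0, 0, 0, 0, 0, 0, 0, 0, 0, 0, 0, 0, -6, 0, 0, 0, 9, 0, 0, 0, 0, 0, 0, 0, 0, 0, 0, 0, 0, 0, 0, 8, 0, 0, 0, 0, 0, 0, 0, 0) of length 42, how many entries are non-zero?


Non-zero positions: [14, 18, 33].
Sparsity = 3.

3


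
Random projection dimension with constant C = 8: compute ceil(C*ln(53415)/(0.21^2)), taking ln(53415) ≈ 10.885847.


ln(53415) ≈ 10.885847.
eps^2 = 0.21^2 = 0.0441.
C*ln(N)/eps^2 ≈ 8*10.885847/0.0441 ≈ 1974.7568.
m = ceil(1974.7568) = 1975.

1975


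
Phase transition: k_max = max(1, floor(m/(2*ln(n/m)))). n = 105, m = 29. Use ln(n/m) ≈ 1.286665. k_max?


n/m = 105/29.
ln(n/m) ≈ 1.286665.
2*ln(n/m) ≈ 2.57333.
m/(2*ln(n/m)) ≈ 29/2.57333 ≈ 11.2694.
floor = 11.
k_max = max(1, 11) = 11.

11


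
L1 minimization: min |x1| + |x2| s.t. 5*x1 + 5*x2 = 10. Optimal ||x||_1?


Axis intercepts:
  x1 = 2, x2 = 0: L1 = 2
  x1 = 0, x2 = 2: L1 = 2
x* = (2, 0)
||x*||_1 = 2.

2


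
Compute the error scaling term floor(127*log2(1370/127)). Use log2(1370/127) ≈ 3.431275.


log2(n/k) = log2(1370/127) ≈ 3.431275.
k*log2(n/k) ≈ 127*3.431275 = 435.771925.
floor(435.771925) = 435.

435


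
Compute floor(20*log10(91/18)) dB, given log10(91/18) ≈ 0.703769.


||x||/||e|| = 91/18.
log10(91/18) ≈ 0.703769.
20*log10(||x||/||e||) ≈ 20*0.703769 = 14.07538.
floor(14.07538) = 14.

14


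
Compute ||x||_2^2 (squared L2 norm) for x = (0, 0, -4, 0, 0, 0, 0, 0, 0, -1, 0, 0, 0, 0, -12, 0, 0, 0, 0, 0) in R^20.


Non-zero entries: [(2, -4), (9, -1), (14, -12)]
Squares: [16, 1, 144]
||x||_2^2 = sum = 161.

161


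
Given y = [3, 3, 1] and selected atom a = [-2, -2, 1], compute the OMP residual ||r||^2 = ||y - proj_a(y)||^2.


a^T a = 9.
a^T y = -11.
coeff = -11/9 = -11/9.
||r||^2 = 50/9.

50/9


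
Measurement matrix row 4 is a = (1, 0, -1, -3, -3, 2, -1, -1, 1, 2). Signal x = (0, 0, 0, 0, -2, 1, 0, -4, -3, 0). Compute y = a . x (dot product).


Non-zero terms: ['-3*-2', '2*1', '-1*-4', '1*-3']
Products: [6, 2, 4, -3]
y = sum = 9.

9


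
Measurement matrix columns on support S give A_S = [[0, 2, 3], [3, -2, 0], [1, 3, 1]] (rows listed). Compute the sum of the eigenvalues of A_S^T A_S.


Sum of eigenvalues of A_S^T A_S = trace(A_S^T A_S) = sum of squared column norms of A_S.
A_S^T A_S diagonal: [10, 17, 10].
trace = 10 + 17 + 10 = 37.

37


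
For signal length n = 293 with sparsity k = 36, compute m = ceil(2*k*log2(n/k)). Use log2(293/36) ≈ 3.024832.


log2(n/k) = log2(293/36) ≈ 3.024832.
2*k*log2(n/k) ≈ 2*36*3.024832 = 217.787904.
m = ceil(217.787904) = 218.

218


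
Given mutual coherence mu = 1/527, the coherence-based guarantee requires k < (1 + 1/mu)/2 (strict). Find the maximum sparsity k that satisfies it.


1/mu = 527.
1 + 1/mu = 528.
(1 + 1/mu)/2 = 264 is an integer and the inequality is strict, so k_max = 264 - 1 = 263.

263


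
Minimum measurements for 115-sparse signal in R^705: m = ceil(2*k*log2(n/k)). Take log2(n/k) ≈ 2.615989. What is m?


log2(n/k) = log2(705/115) ≈ 2.615989.
2*k*log2(n/k) ≈ 2*115*2.615989 = 601.67747.
m = ceil(601.67747) = 602.

602


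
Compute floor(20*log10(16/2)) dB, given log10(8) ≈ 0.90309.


||x||/||e|| = 16/2 = 8.
log10(8) ≈ 0.90309.
20*log10(||x||/||e||) ≈ 20*0.90309 = 18.0618.
floor(18.0618) = 18.

18


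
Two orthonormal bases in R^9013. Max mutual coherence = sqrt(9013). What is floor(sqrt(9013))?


94^2 = 8836 <= 9013 < 9025 = 95^2, so 94 <= sqrt(9013) < 95.
floor(sqrt(9013)) = 94.

94


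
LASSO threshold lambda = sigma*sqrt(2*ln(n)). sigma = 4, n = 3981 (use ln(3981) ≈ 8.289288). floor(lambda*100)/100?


ln(3981) ≈ 8.289288.
2*ln(n) ≈ 16.578576.
sqrt(2*ln(n)) ≈ sqrt(16.578576) ≈ 4.07168.
lambda ≈ 4*4.07168 = 16.28672.
floor(lambda*100)/100 = 16.28.

16.28


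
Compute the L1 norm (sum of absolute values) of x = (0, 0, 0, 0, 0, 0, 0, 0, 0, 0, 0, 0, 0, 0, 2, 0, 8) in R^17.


Non-zero entries: [(14, 2), (16, 8)]
Absolute values: [2, 8]
||x||_1 = sum = 10.

10


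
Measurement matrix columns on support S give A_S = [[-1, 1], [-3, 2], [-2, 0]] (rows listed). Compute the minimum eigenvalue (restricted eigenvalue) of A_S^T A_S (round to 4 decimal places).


A_S^T A_S = [[14, -7], [-7, 5]].
trace = 19.
det = 21.
disc = trace^2 - 4*det = 361 - 4*21 = 277.
sqrt(277) ≈ 16.643317.
lam_min = (19 - sqrt(277))/2 ≈ (19 - 16.643317)/2 = 1.1783415 ≈ 1.1783.

1.1783


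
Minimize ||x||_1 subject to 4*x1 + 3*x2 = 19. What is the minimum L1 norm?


Axis intercepts:
  x1 = 19/4, x2 = 0: L1 = 19/4
  x1 = 0, x2 = 19/3: L1 = 19/3
x* = (19/4, 0)
||x*||_1 = 19/4.

19/4


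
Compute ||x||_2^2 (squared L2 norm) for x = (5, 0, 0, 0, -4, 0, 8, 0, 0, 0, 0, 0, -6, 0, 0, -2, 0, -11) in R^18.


Non-zero entries: [(0, 5), (4, -4), (6, 8), (12, -6), (15, -2), (17, -11)]
Squares: [25, 16, 64, 36, 4, 121]
||x||_2^2 = sum = 266.

266


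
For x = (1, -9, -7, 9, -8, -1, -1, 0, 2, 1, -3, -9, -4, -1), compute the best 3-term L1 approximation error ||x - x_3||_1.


Sorted |x_i| descending: [9, 9, 9, 8, 7, 4, 3, 2, 1, 1, 1, 1, 1, 0]
Keep top 3: [9, 9, 9]
Tail entries: [8, 7, 4, 3, 2, 1, 1, 1, 1, 1, 0]
L1 error = sum of tail = 29.

29


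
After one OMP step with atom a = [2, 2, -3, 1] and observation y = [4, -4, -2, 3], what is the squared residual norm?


a^T a = 18.
a^T y = 9.
coeff = 9/18 = 1/2.
||r||^2 = 81/2.

81/2


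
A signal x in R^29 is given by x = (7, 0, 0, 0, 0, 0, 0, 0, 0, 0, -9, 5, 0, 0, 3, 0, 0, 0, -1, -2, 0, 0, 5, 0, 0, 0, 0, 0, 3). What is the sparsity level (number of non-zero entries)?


Non-zero positions: [0, 10, 11, 14, 18, 19, 22, 28].
Sparsity = 8.

8


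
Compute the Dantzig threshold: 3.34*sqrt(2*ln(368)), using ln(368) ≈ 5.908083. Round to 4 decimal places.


ln(368) ≈ 5.908083.
2*ln(n) ≈ 11.816166.
sqrt(2*ln(n)) ≈ sqrt(11.816166) ≈ 3.437465.
threshold ≈ 3.34*3.437465 = 11.4811331 ≈ 11.4811.

11.4811


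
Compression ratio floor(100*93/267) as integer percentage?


100*m/n = 100*93/267 ≈ 34.8315.
floor = 34.

34


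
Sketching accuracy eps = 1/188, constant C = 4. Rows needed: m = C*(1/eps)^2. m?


1/eps = 188.
(1/eps)^2 = 35344.
m = 4*35344 = 141376.

141376


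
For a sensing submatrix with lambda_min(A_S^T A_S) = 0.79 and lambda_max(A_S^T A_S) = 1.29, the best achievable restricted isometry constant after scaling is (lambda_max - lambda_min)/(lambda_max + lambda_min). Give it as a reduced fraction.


lambda_max - lambda_min = 1.29 - 0.79 = 0.50.
lambda_max + lambda_min = 1.29 + 0.79 = 2.08.
delta = 0.50/2.08 = 50/208 = 25/104.

25/104


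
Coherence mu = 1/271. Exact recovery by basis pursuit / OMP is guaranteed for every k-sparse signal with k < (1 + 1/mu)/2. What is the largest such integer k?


1/mu = 271.
1 + 1/mu = 272.
(1 + 1/mu)/2 = 136 is an integer and the inequality is strict, so k_max = 136 - 1 = 135.

135


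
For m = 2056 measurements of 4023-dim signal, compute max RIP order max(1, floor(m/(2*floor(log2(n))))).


floor(log2(4023)) = 11.
2*11 = 22.
m/(2*floor(log2(n))) = 2056/22 ≈ 93.4545.
floor = 93.
k = max(1, 93) = 93.

93


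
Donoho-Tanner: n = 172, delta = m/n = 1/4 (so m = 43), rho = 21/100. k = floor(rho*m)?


m = 1/4*172 = 43.
rho = 21/100.
rho*m = 21/100*43 = 9.03.
k = floor(9.03) = 9.

9


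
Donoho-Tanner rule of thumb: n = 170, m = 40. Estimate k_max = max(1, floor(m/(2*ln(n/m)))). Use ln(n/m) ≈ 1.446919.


n/m = 170/40 = 17/4.
ln(n/m) ≈ 1.446919.
2*ln(n/m) ≈ 2.893838.
m/(2*ln(n/m)) ≈ 40/2.893838 ≈ 13.8225.
floor = 13.
k_max = max(1, 13) = 13.

13


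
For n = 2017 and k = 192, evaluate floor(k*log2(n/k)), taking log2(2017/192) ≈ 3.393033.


log2(n/k) = log2(2017/192) ≈ 3.393033.
k*log2(n/k) ≈ 192*3.393033 = 651.462336.
floor(651.462336) = 651.

651


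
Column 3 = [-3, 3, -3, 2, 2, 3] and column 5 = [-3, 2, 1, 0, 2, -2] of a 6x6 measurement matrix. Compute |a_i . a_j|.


Inner product: -3*-3 + 3*2 + -3*1 + 2*0 + 2*2 + 3*-2
Products: [9, 6, -3, 0, 4, -6]
Sum = 10.
|dot| = 10.

10


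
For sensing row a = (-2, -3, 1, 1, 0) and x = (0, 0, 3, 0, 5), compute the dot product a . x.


Non-zero terms: ['1*3', '0*5']
Products: [3, 0]
y = sum = 3.

3


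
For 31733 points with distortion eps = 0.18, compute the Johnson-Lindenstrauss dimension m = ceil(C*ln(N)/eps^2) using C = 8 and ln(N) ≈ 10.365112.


ln(31733) ≈ 10.365112.
eps^2 = 0.18^2 = 0.0324.
C*ln(N)/eps^2 ≈ 8*10.365112/0.0324 ≈ 2559.2869.
m = ceil(2559.2869) = 2560.

2560


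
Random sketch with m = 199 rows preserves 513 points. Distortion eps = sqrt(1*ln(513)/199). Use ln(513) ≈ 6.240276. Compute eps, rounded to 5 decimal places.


ln(513) ≈ 6.240276.
1*ln(N)/m ≈ 1*6.240276/199 ≈ 0.03135817.
eps = sqrt(0.03135817) ≈ 0.1770824 ≈ 0.17708.

0.17708


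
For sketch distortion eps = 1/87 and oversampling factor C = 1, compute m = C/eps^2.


1/eps = 87.
(1/eps)^2 = 7569.
m = 1*7569 = 7569.

7569


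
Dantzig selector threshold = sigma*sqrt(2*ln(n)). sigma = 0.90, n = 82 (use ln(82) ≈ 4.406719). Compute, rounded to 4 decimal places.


ln(82) ≈ 4.406719.
2*ln(n) ≈ 8.813438.
sqrt(2*ln(n)) ≈ sqrt(8.813438) ≈ 2.968744.
threshold ≈ 0.90*2.968744 = 2.6718696 ≈ 2.6719.

2.6719


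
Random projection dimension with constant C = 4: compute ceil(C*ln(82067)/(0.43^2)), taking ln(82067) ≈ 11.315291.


ln(82067) ≈ 11.315291.
eps^2 = 0.43^2 = 0.1849.
C*ln(N)/eps^2 ≈ 4*11.315291/0.1849 ≈ 244.7873.
m = ceil(244.7873) = 245.

245


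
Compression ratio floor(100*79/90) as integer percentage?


100*m/n = 100*79/90 ≈ 87.7778.
floor = 87.

87


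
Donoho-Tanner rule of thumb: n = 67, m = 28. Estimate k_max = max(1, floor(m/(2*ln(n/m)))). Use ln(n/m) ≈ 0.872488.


n/m = 67/28.
ln(n/m) ≈ 0.872488.
2*ln(n/m) ≈ 1.744976.
m/(2*ln(n/m)) ≈ 28/1.744976 ≈ 16.0461.
floor = 16.
k_max = max(1, 16) = 16.

16


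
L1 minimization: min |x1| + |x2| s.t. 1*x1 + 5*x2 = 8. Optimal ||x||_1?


Axis intercepts:
  x1 = 8, x2 = 0: L1 = 8
  x1 = 0, x2 = 8/5: L1 = 8/5
x* = (0, 8/5)
||x*||_1 = 8/5.

8/5


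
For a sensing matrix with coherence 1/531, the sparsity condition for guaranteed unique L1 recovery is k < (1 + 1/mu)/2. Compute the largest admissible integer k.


1/mu = 531.
1 + 1/mu = 532.
(1 + 1/mu)/2 = 266 is an integer and the inequality is strict, so k_max = 266 - 1 = 265.

265


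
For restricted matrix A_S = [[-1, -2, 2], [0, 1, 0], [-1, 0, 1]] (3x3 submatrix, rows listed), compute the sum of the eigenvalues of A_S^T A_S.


Sum of eigenvalues of A_S^T A_S = trace(A_S^T A_S) = sum of squared column norms of A_S.
A_S^T A_S diagonal: [2, 5, 5].
trace = 2 + 5 + 5 = 12.

12


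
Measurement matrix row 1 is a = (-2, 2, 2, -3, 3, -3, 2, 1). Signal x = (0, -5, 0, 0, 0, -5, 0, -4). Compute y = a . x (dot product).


Non-zero terms: ['2*-5', '-3*-5', '1*-4']
Products: [-10, 15, -4]
y = sum = 1.

1


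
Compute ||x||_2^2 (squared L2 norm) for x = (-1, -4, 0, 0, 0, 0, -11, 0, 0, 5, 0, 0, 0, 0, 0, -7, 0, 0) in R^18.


Non-zero entries: [(0, -1), (1, -4), (6, -11), (9, 5), (15, -7)]
Squares: [1, 16, 121, 25, 49]
||x||_2^2 = sum = 212.

212


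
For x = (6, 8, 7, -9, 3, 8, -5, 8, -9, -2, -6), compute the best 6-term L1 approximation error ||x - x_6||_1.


Sorted |x_i| descending: [9, 9, 8, 8, 8, 7, 6, 6, 5, 3, 2]
Keep top 6: [9, 9, 8, 8, 8, 7]
Tail entries: [6, 6, 5, 3, 2]
L1 error = sum of tail = 22.

22


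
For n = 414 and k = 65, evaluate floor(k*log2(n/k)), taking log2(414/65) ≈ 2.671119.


log2(n/k) = log2(414/65) ≈ 2.671119.
k*log2(n/k) ≈ 65*2.671119 = 173.622735.
floor(173.622735) = 173.

173


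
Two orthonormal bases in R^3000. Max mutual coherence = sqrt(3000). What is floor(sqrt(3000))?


54^2 = 2916 <= 3000 < 3025 = 55^2, so 54 <= sqrt(3000) < 55.
floor(sqrt(3000)) = 54.

54


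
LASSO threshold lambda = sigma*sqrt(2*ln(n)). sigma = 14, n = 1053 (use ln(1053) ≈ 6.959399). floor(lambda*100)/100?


ln(1053) ≈ 6.959399.
2*ln(n) ≈ 13.918798.
sqrt(2*ln(n)) ≈ sqrt(13.918798) ≈ 3.730791.
lambda ≈ 14*3.730791 = 52.231074.
floor(lambda*100)/100 = 52.23.

52.23


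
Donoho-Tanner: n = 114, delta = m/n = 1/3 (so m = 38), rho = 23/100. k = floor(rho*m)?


m = 1/3*114 = 38.
rho = 23/100.
rho*m = 23/100*38 = 8.74.
k = floor(8.74) = 8.

8


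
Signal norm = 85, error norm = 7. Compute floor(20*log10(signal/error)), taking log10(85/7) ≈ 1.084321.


||x||/||e|| = 85/7.
log10(85/7) ≈ 1.084321.
20*log10(||x||/||e||) ≈ 20*1.084321 = 21.68642.
floor(21.68642) = 21.

21


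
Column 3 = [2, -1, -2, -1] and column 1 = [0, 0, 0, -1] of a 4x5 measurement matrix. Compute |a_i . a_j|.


Inner product: 2*0 + -1*0 + -2*0 + -1*-1
Products: [0, 0, 0, 1]
Sum = 1.
|dot| = 1.

1


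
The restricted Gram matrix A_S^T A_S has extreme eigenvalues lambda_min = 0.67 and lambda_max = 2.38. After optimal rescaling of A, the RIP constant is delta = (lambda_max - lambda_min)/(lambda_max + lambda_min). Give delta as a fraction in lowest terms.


lambda_max - lambda_min = 2.38 - 0.67 = 1.71.
lambda_max + lambda_min = 2.38 + 0.67 = 3.05.
delta = 1.71/3.05 = 171/305.

171/305


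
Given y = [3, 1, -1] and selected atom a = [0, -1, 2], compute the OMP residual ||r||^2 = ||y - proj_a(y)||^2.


a^T a = 5.
a^T y = -3.
coeff = -3/5 = -3/5.
||r||^2 = 46/5.

46/5


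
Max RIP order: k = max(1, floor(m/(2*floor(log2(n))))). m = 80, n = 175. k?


floor(log2(175)) = 7.
2*7 = 14.
m/(2*floor(log2(n))) = 80/14 ≈ 5.7143.
floor = 5.
k = max(1, 5) = 5.

5


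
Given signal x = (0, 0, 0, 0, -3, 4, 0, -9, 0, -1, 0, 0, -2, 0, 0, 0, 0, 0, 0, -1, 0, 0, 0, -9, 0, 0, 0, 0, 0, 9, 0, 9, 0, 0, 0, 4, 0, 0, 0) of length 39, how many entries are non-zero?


Non-zero positions: [4, 5, 7, 9, 12, 19, 23, 29, 31, 35].
Sparsity = 10.

10


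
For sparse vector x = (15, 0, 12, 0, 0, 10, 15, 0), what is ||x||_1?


Non-zero entries: [(0, 15), (2, 12), (5, 10), (6, 15)]
Absolute values: [15, 12, 10, 15]
||x||_1 = sum = 52.

52


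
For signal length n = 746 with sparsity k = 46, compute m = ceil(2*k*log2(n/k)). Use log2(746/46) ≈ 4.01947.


log2(n/k) = log2(746/46) ≈ 4.01947.
2*k*log2(n/k) ≈ 2*46*4.01947 = 369.79124.
m = ceil(369.79124) = 370.

370


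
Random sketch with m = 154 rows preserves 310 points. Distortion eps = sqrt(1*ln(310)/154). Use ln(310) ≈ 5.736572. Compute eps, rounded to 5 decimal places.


ln(310) ≈ 5.736572.
1*ln(N)/m ≈ 1*5.736572/154 ≈ 0.03725047.
eps = sqrt(0.03725047) ≈ 0.1930038 ≈ 0.19300.

0.19300


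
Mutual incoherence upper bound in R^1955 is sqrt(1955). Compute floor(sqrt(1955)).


44^2 = 1936 <= 1955 < 2025 = 45^2, so 44 <= sqrt(1955) < 45.
floor(sqrt(1955)) = 44.

44


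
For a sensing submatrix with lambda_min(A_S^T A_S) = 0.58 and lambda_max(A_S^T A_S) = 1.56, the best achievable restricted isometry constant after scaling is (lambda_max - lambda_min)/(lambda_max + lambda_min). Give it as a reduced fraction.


lambda_max - lambda_min = 1.56 - 0.58 = 0.98.
lambda_max + lambda_min = 1.56 + 0.58 = 2.14.
delta = 0.98/2.14 = 98/214 = 49/107.

49/107


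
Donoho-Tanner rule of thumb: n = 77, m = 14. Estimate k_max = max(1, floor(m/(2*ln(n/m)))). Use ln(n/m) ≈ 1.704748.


n/m = 77/14 = 11/2.
ln(n/m) ≈ 1.704748.
2*ln(n/m) ≈ 3.409496.
m/(2*ln(n/m)) ≈ 14/3.409496 ≈ 4.1062.
floor = 4.
k_max = max(1, 4) = 4.

4


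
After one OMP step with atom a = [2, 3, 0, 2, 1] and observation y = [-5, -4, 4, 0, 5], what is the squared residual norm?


a^T a = 18.
a^T y = -17.
coeff = -17/18 = -17/18.
||r||^2 = 1187/18.

1187/18


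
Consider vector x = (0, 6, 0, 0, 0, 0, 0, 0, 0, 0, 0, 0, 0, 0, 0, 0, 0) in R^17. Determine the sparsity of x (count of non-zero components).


Non-zero positions: [1].
Sparsity = 1.

1


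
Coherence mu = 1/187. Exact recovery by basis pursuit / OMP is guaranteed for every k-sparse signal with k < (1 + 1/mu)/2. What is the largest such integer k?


1/mu = 187.
1 + 1/mu = 188.
(1 + 1/mu)/2 = 94 is an integer and the inequality is strict, so k_max = 94 - 1 = 93.

93


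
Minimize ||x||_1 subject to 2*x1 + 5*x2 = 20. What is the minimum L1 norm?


Axis intercepts:
  x1 = 10, x2 = 0: L1 = 10
  x1 = 0, x2 = 4: L1 = 4
x* = (0, 4)
||x*||_1 = 4.

4


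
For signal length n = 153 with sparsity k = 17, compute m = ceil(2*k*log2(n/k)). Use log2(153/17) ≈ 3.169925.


log2(n/k) = log2(153/17) ≈ 3.169925.
2*k*log2(n/k) ≈ 2*17*3.169925 = 107.77745.
m = ceil(107.77745) = 108.

108


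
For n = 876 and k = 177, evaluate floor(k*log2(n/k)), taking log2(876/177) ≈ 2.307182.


log2(n/k) = log2(876/177) ≈ 2.307182.
k*log2(n/k) ≈ 177*2.307182 = 408.371214.
floor(408.371214) = 408.

408


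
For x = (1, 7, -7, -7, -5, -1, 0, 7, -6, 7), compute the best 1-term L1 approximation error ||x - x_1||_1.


Sorted |x_i| descending: [7, 7, 7, 7, 7, 6, 5, 1, 1, 0]
Keep top 1: [7]
Tail entries: [7, 7, 7, 7, 6, 5, 1, 1, 0]
L1 error = sum of tail = 41.

41


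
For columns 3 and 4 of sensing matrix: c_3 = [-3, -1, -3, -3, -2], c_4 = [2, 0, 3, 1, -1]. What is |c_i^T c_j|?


Inner product: -3*2 + -1*0 + -3*3 + -3*1 + -2*-1
Products: [-6, 0, -9, -3, 2]
Sum = -16.
|dot| = 16.

16


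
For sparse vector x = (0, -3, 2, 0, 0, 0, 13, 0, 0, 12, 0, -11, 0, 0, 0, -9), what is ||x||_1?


Non-zero entries: [(1, -3), (2, 2), (6, 13), (9, 12), (11, -11), (15, -9)]
Absolute values: [3, 2, 13, 12, 11, 9]
||x||_1 = sum = 50.

50


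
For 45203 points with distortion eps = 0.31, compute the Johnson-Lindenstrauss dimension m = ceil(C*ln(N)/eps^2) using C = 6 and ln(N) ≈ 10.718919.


ln(45203) ≈ 10.718919.
eps^2 = 0.31^2 = 0.0961.
C*ln(N)/eps^2 ≈ 6*10.718919/0.0961 ≈ 669.2353.
m = ceil(669.2353) = 670.

670


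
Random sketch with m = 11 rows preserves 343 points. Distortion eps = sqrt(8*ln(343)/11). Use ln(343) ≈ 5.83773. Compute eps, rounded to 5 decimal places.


ln(343) ≈ 5.83773.
8*ln(N)/m ≈ 8*5.83773/11 ≈ 4.24562182.
eps = sqrt(4.24562182) ≈ 2.0604907 ≈ 2.06049.

2.06049


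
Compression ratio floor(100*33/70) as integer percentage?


100*m/n = 100*33/70 ≈ 47.1429.
floor = 47.

47


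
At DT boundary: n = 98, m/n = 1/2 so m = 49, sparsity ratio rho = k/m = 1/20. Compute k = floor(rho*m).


m = 1/2*98 = 49.
rho = 1/20.
rho*m = 1/20*49 = 2.45.
k = floor(2.45) = 2.

2


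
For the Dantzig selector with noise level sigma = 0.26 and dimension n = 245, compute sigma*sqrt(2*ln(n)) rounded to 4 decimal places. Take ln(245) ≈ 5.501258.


ln(245) ≈ 5.501258.
2*ln(n) ≈ 11.002516.
sqrt(2*ln(n)) ≈ sqrt(11.002516) ≈ 3.317004.
threshold ≈ 0.26*3.317004 = 0.86242104 ≈ 0.8624.

0.8624


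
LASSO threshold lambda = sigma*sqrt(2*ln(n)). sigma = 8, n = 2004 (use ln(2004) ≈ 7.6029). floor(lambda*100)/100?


ln(2004) ≈ 7.6029.
2*ln(n) ≈ 15.2058.
sqrt(2*ln(n)) ≈ sqrt(15.2058) ≈ 3.899462.
lambda ≈ 8*3.899462 = 31.195696.
floor(lambda*100)/100 = 31.19.

31.19


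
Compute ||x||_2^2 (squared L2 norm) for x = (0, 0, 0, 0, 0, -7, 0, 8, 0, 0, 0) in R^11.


Non-zero entries: [(5, -7), (7, 8)]
Squares: [49, 64]
||x||_2^2 = sum = 113.

113


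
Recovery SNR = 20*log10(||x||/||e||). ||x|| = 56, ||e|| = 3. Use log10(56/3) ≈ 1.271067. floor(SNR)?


||x||/||e|| = 56/3.
log10(56/3) ≈ 1.271067.
20*log10(||x||/||e||) ≈ 20*1.271067 = 25.42134.
floor(25.42134) = 25.

25


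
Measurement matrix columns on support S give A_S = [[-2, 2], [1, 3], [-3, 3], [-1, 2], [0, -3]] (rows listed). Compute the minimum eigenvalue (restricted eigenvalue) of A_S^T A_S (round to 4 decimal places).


A_S^T A_S = [[15, -12], [-12, 35]].
trace = 50.
det = 381.
disc = trace^2 - 4*det = 2500 - 4*381 = 976.
sqrt(976) ≈ 31.240999.
lam_min = (50 - sqrt(976))/2 ≈ (50 - 31.240999)/2 = 9.3795005 ≈ 9.3795.

9.3795


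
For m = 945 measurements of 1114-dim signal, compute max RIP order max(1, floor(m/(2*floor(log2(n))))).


floor(log2(1114)) = 10.
2*10 = 20.
m/(2*floor(log2(n))) = 945/20 ≈ 47.25.
floor = 47.
k = max(1, 47) = 47.

47


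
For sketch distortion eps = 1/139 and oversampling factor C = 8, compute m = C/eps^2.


1/eps = 139.
(1/eps)^2 = 19321.
m = 8*19321 = 154568.

154568


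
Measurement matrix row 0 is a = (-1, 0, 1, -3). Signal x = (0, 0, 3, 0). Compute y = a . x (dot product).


Non-zero terms: ['1*3']
Products: [3]
y = sum = 3.

3


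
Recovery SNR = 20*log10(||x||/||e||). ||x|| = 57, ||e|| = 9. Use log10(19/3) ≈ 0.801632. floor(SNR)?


||x||/||e|| = 57/9 = 19/3.
log10(19/3) ≈ 0.801632.
20*log10(||x||/||e||) ≈ 20*0.801632 = 16.03264.
floor(16.03264) = 16.

16


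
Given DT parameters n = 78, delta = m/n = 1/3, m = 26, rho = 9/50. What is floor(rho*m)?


m = 1/3*78 = 26.
rho = 9/50.
rho*m = 9/50*26 = 4.68.
k = floor(4.68) = 4.

4


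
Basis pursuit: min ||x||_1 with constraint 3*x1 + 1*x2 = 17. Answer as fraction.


Axis intercepts:
  x1 = 17/3, x2 = 0: L1 = 17/3
  x1 = 0, x2 = 17: L1 = 17
x* = (17/3, 0)
||x*||_1 = 17/3.

17/3


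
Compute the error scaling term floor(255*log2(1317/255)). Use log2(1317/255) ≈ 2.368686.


log2(n/k) = log2(1317/255) ≈ 2.368686.
k*log2(n/k) ≈ 255*2.368686 = 604.01493.
floor(604.01493) = 604.

604


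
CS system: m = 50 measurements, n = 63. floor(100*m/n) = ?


100*m/n = 100*50/63 ≈ 79.3651.
floor = 79.

79


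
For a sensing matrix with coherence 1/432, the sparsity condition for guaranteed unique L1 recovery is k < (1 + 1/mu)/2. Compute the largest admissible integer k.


1/mu = 432.
1 + 1/mu = 433.
(1 + 1/mu)/2 = 216.5 is not an integer, so k_max = floor(216.5) = 216.

216


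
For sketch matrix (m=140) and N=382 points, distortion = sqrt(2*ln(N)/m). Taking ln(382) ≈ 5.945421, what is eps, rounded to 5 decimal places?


ln(382) ≈ 5.945421.
2*ln(N)/m ≈ 2*5.945421/140 ≈ 0.08493459.
eps = sqrt(0.08493459) ≈ 0.2914354 ≈ 0.29144.

0.29144


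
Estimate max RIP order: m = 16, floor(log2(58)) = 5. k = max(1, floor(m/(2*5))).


floor(log2(58)) = 5.
2*5 = 10.
m/(2*floor(log2(n))) = 16/10 ≈ 1.6.
floor = 1.
k = max(1, 1) = 1.

1


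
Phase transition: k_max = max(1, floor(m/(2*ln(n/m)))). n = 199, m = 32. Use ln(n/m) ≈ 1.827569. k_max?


n/m = 199/32.
ln(n/m) ≈ 1.827569.
2*ln(n/m) ≈ 3.655138.
m/(2*ln(n/m)) ≈ 32/3.655138 ≈ 8.7548.
floor = 8.
k_max = max(1, 8) = 8.

8


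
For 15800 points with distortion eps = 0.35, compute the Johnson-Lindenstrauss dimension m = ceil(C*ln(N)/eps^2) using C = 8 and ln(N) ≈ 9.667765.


ln(15800) ≈ 9.667765.
eps^2 = 0.35^2 = 0.1225.
C*ln(N)/eps^2 ≈ 8*9.667765/0.1225 ≈ 631.3642.
m = ceil(631.3642) = 632.

632


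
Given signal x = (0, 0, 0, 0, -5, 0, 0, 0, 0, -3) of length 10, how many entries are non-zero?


Non-zero positions: [4, 9].
Sparsity = 2.

2


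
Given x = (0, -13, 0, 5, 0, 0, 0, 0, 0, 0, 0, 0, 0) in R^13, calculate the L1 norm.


Non-zero entries: [(1, -13), (3, 5)]
Absolute values: [13, 5]
||x||_1 = sum = 18.

18


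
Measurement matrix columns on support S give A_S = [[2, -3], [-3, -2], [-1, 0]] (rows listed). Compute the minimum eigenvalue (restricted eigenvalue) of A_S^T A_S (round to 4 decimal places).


A_S^T A_S = [[14, 0], [0, 13]].
trace = 27.
det = 182.
disc = trace^2 - 4*det = 729 - 4*182 = 1.
sqrt(1) = 1.
lam_min = (27 - 1)/2 = 13 = 13.0000.

13.0000


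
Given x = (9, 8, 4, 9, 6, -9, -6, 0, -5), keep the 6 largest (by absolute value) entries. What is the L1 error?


Sorted |x_i| descending: [9, 9, 9, 8, 6, 6, 5, 4, 0]
Keep top 6: [9, 9, 9, 8, 6, 6]
Tail entries: [5, 4, 0]
L1 error = sum of tail = 9.

9


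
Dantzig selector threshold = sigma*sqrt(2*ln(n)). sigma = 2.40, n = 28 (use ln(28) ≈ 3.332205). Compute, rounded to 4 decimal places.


ln(28) ≈ 3.332205.
2*ln(n) ≈ 6.66441.
sqrt(2*ln(n)) ≈ sqrt(6.66441) ≈ 2.581552.
threshold ≈ 2.40*2.581552 = 6.1957248 ≈ 6.1957.

6.1957


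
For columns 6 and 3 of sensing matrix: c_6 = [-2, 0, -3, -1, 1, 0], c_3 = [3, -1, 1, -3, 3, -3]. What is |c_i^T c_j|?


Inner product: -2*3 + 0*-1 + -3*1 + -1*-3 + 1*3 + 0*-3
Products: [-6, 0, -3, 3, 3, 0]
Sum = -3.
|dot| = 3.

3


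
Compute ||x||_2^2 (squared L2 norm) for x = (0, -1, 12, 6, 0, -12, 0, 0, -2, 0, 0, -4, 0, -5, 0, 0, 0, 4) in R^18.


Non-zero entries: [(1, -1), (2, 12), (3, 6), (5, -12), (8, -2), (11, -4), (13, -5), (17, 4)]
Squares: [1, 144, 36, 144, 4, 16, 25, 16]
||x||_2^2 = sum = 386.

386


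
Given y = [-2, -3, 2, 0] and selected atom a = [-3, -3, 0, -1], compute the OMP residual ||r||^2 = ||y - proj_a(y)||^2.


a^T a = 19.
a^T y = 15.
coeff = 15/19 = 15/19.
||r||^2 = 98/19.

98/19


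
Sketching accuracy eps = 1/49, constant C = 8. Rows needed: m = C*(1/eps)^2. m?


1/eps = 49.
(1/eps)^2 = 2401.
m = 8*2401 = 19208.

19208


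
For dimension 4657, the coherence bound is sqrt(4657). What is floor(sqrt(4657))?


68^2 = 4624 <= 4657 < 4761 = 69^2, so 68 <= sqrt(4657) < 69.
floor(sqrt(4657)) = 68.

68


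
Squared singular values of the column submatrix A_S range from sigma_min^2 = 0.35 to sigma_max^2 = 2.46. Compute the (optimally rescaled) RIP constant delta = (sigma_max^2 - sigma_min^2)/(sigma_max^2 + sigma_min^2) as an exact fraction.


lambda_max - lambda_min = 2.46 - 0.35 = 2.11.
lambda_max + lambda_min = 2.46 + 0.35 = 2.81.
delta = 2.11/2.81 = 211/281.

211/281


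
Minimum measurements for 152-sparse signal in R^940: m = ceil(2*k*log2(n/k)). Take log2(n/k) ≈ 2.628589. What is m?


log2(n/k) = log2(940/152) ≈ 2.628589.
2*k*log2(n/k) ≈ 2*152*2.628589 = 799.091056.
m = ceil(799.091056) = 800.

800


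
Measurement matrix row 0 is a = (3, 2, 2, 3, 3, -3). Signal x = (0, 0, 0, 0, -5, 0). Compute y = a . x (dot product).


Non-zero terms: ['3*-5']
Products: [-15]
y = sum = -15.

-15


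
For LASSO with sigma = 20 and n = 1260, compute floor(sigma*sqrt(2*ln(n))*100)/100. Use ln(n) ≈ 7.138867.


ln(1260) ≈ 7.138867.
2*ln(n) ≈ 14.277734.
sqrt(2*ln(n)) ≈ sqrt(14.277734) ≈ 3.778589.
lambda ≈ 20*3.778589 = 75.57178.
floor(lambda*100)/100 = 75.57.

75.57


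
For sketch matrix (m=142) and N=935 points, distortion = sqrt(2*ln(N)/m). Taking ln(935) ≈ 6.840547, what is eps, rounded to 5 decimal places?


ln(935) ≈ 6.840547.
2*ln(N)/m ≈ 2*6.840547/142 ≈ 0.09634573.
eps = sqrt(0.09634573) ≈ 0.3103961 ≈ 0.31040.

0.31040


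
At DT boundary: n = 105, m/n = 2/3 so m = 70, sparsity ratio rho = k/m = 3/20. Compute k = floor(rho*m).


m = 2/3*105 = 70.
rho = 3/20.
rho*m = 3/20*70 = 10.5.
k = floor(10.5) = 10.

10


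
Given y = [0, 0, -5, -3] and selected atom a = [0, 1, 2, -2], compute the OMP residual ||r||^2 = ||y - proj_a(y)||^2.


a^T a = 9.
a^T y = -4.
coeff = -4/9 = -4/9.
||r||^2 = 290/9.

290/9


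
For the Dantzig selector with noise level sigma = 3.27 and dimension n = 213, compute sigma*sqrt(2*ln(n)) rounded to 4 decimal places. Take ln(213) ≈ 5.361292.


ln(213) ≈ 5.361292.
2*ln(n) ≈ 10.722584.
sqrt(2*ln(n)) ≈ sqrt(10.722584) ≈ 3.274536.
threshold ≈ 3.27*3.274536 = 10.70773272 ≈ 10.7077.

10.7077


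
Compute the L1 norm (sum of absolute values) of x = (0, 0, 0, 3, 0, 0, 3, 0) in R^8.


Non-zero entries: [(3, 3), (6, 3)]
Absolute values: [3, 3]
||x||_1 = sum = 6.

6


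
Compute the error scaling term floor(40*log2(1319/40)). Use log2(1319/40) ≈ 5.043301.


log2(n/k) = log2(1319/40) ≈ 5.043301.
k*log2(n/k) ≈ 40*5.043301 = 201.73204.
floor(201.73204) = 201.

201


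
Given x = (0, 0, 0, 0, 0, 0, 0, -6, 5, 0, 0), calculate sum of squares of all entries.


Non-zero entries: [(7, -6), (8, 5)]
Squares: [36, 25]
||x||_2^2 = sum = 61.

61


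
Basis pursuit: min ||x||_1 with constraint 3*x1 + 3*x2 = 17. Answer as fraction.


Axis intercepts:
  x1 = 17/3, x2 = 0: L1 = 17/3
  x1 = 0, x2 = 17/3: L1 = 17/3
x* = (17/3, 0)
||x*||_1 = 17/3.

17/3


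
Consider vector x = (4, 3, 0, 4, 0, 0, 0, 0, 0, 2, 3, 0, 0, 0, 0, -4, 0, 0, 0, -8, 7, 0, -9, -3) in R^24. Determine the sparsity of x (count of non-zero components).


Non-zero positions: [0, 1, 3, 9, 10, 15, 19, 20, 22, 23].
Sparsity = 10.

10


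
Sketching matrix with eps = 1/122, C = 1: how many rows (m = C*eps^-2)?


1/eps = 122.
(1/eps)^2 = 14884.
m = 1*14884 = 14884.

14884


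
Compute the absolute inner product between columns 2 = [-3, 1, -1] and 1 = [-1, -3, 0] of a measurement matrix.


Inner product: -3*-1 + 1*-3 + -1*0
Products: [3, -3, 0]
Sum = 0.
|dot| = 0.

0


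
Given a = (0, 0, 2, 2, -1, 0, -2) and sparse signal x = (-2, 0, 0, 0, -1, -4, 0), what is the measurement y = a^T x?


Non-zero terms: ['0*-2', '-1*-1', '0*-4']
Products: [0, 1, 0]
y = sum = 1.

1


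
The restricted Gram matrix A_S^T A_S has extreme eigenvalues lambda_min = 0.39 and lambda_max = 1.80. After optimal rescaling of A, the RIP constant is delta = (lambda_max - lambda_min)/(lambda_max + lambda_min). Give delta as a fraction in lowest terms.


lambda_max - lambda_min = 1.80 - 0.39 = 1.41.
lambda_max + lambda_min = 1.80 + 0.39 = 2.19.
delta = 1.41/2.19 = 141/219 = 47/73.

47/73


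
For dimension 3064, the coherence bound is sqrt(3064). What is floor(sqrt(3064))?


55^2 = 3025 <= 3064 < 3136 = 56^2, so 55 <= sqrt(3064) < 56.
floor(sqrt(3064)) = 55.

55


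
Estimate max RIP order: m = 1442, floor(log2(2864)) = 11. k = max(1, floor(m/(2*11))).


floor(log2(2864)) = 11.
2*11 = 22.
m/(2*floor(log2(n))) = 1442/22 ≈ 65.5455.
floor = 65.
k = max(1, 65) = 65.

65


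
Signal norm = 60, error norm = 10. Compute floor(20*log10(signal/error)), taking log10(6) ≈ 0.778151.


||x||/||e|| = 60/10 = 6.
log10(6) ≈ 0.778151.
20*log10(||x||/||e||) ≈ 20*0.778151 = 15.56302.
floor(15.56302) = 15.

15


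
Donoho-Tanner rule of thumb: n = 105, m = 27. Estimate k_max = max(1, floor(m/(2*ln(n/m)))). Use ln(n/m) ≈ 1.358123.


n/m = 105/27 = 35/9.
ln(n/m) ≈ 1.358123.
2*ln(n/m) ≈ 2.716246.
m/(2*ln(n/m)) ≈ 27/2.716246 ≈ 9.9402.
floor = 9.
k_max = max(1, 9) = 9.

9


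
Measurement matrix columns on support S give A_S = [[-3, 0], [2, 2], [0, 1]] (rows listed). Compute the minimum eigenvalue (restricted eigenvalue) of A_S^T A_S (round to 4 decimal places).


A_S^T A_S = [[13, 4], [4, 5]].
trace = 18.
det = 49.
disc = trace^2 - 4*det = 324 - 4*49 = 128.
sqrt(128) ≈ 11.313708.
lam_min = (18 - sqrt(128))/2 ≈ (18 - 11.313708)/2 = 3.343146 ≈ 3.3431.

3.3431


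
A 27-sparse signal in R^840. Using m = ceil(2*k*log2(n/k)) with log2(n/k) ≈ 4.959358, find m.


log2(n/k) = log2(840/27) ≈ 4.959358.
2*k*log2(n/k) ≈ 2*27*4.959358 = 267.805332.
m = ceil(267.805332) = 268.

268


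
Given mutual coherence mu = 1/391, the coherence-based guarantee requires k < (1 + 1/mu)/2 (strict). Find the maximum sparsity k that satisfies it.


1/mu = 391.
1 + 1/mu = 392.
(1 + 1/mu)/2 = 196 is an integer and the inequality is strict, so k_max = 196 - 1 = 195.

195


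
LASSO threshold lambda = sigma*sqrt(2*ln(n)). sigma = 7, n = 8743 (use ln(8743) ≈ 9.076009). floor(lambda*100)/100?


ln(8743) ≈ 9.076009.
2*ln(n) ≈ 18.152018.
sqrt(2*ln(n)) ≈ sqrt(18.152018) ≈ 4.260519.
lambda ≈ 7*4.260519 = 29.823633.
floor(lambda*100)/100 = 29.82.

29.82


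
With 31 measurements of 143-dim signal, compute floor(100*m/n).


100*m/n = 100*31/143 ≈ 21.6783.
floor = 21.

21


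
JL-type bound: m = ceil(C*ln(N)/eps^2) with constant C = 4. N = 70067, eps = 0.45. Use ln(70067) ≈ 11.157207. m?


ln(70067) ≈ 11.157207.
eps^2 = 0.45^2 = 0.2025.
C*ln(N)/eps^2 ≈ 4*11.157207/0.2025 ≈ 220.3893.
m = ceil(220.3893) = 221.

221


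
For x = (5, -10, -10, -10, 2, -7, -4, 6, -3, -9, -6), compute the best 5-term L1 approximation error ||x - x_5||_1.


Sorted |x_i| descending: [10, 10, 10, 9, 7, 6, 6, 5, 4, 3, 2]
Keep top 5: [10, 10, 10, 9, 7]
Tail entries: [6, 6, 5, 4, 3, 2]
L1 error = sum of tail = 26.

26
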